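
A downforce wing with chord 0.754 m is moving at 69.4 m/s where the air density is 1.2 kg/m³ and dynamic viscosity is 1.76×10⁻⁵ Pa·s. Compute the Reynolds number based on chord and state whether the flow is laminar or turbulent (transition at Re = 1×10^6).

Re = 3.57×10^6 (turbulent)

Re = ρ·v·c/μ = 1.2 × 69.4 × 0.754 / (1.76×10⁻⁵) = 3.57×10^6
Since 3.57×10^6 > 1×10^6, the flow is turbulent.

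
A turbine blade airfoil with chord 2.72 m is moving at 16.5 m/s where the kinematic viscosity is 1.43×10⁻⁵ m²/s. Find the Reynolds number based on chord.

Re = 3.14×10^6

Re = v·c/ν = 16.5 × 2.72 / (1.43×10⁻⁵) = 3.14×10^6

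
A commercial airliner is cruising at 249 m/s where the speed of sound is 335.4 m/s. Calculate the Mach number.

M = v/a = 249 / 335.4 = 0.742

M = 0.742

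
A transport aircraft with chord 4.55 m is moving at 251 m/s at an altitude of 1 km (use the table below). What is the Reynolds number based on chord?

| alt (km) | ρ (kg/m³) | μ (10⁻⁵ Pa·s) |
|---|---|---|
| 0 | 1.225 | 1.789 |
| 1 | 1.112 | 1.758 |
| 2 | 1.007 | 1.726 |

Re = 7.22×10^7

At 1 km, from the table: ρ = 1.112 kg/m³, μ = 1.758×10⁻⁵ Pa·s.
Re = ρ·v·c/μ = 1.112 × 251 × 4.55 / (1.758×10⁻⁵) = 7.22×10^7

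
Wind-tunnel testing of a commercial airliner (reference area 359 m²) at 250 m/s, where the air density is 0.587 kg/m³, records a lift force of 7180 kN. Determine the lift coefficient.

CL = 1.09

From L = ½ρv²S·CL, rearranging gives CL = 2L/(ρv²S).
CL = 2 × 7.18×10^6 / (0.587 × 250² × 359) = 1.09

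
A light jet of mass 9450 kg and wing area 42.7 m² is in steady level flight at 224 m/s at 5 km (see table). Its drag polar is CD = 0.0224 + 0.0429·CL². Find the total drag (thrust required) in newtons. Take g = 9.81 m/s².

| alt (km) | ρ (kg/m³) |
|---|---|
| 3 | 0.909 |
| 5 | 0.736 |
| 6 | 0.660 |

At 5 km, from the table: ρ = 0.736 kg/m³.
Level flight ⇒ L = W = m·g = 9450 × 9.81 = 92704 N.
Dynamic pressure q = 0.5 × 0.736 × 224² = 18460 Pa.
CL = 2W/(ρv²S) = 2×92704/(0.736×224²×42.7) = 0.1176.
CD = 0.0224 + 0.0429 × 0.1176² = 0.02299.
D = q·S·CD = 18460 × 42.7 × 0.02299 = 18130 N

D = 18100 N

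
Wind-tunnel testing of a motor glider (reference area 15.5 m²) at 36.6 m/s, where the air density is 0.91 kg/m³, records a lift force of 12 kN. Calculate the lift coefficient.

CL = 1.27

From L = ½ρv²S·CL, rearranging gives CL = 2L/(ρv²S).
CL = 2 × 12000 / (0.91 × 36.6² × 15.5) = 1.27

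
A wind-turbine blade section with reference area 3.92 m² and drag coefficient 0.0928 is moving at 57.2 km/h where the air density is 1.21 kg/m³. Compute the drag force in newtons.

D = 55.6 N

Convert speed: v = 57.2 km/h ÷ 3.6 = 15.89 m/s.
D = ½ρv²S·CD = ½ × 1.21 × 15.89² × 3.92 × 0.0928 = 55.6 N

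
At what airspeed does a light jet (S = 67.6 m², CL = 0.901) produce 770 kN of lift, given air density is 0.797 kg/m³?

v = 178 m/s

L = ½ρv²S·CL ⇒ v = √(2L/(ρ·S·CL))
v = √(2 × 7.7×10^5 / (0.797 × 67.6 × 0.901)) = √31720 = 178 m/s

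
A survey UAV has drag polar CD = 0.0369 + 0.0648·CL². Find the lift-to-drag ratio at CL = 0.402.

CD = 0.0369 + 0.0648 × 0.402² = 0.04737
L/D = CL/CD = 0.402 / 0.04737 = 8.49

L/D = 8.49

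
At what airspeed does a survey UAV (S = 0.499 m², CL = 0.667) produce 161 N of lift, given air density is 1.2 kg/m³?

v = 28.4 m/s

L = ½ρv²S·CL ⇒ v = √(2L/(ρ·S·CL))
v = √(2 × 161 / (1.2 × 0.499 × 0.667)) = √806.2 = 28.4 m/s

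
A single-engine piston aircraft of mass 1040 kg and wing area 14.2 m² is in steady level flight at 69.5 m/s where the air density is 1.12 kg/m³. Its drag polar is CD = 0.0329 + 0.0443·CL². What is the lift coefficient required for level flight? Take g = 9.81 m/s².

CL = 0.266

Level flight ⇒ L = W = m·g = 1040 × 9.81 = 10202 N.
Dynamic pressure q = 0.5 × 1.12 × 69.5² = 2705 Pa.
CL = W/(q·S) = 10202 / (2705 × 14.2) = 0.2656.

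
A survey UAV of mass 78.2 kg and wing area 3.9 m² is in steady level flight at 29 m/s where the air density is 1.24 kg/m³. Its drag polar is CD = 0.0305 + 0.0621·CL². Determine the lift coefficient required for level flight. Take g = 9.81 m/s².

CL = 0.377

Level flight ⇒ L = W = m·g = 78.2 × 9.81 = 767.14 N.
q = ½ρv² = ½ × 1.24 × 29² = 521.4 Pa.
CL = 2W/(ρv²S) = 2×767.14/(1.24×29²×3.9) = 0.3772.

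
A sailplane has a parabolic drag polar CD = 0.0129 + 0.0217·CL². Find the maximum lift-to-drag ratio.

For CD = CD0 + K·CL², (L/D)max occurs at CL* = √(CD0/K) and equals 1/(2√(K·CD0)).
(L/D)max = 1/(2√(0.0217 × 0.0129)) = 1/(2 × 0.01673) = 29.9

(L/D)max = 29.9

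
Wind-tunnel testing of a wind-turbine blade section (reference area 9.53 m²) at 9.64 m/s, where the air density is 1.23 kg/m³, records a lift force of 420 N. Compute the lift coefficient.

CL = 0.771

From L = ½ρv²S·CL, rearranging gives CL = 2L/(ρv²S).
CL = 2 × 420 / (1.23 × 9.64² × 9.53) = 0.771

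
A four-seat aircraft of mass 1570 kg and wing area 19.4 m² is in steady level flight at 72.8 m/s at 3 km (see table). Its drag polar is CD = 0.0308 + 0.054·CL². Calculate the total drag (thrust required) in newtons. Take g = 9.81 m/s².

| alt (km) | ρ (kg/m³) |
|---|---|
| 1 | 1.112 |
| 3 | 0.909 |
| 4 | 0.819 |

At 3 km, from the table: ρ = 0.909 kg/m³.
In steady level flight, lift balances weight: W = mg = 1570 × 9.81 = 15402 N.
Dynamic pressure q = 0.5 × 0.909 × 72.8² = 2409 Pa.
Required CL = L/(qS) = 15402/(2409·19.4) = 0.3296.
CD = 0.0308 + 0.054 × 0.3296² = 0.03667.
D = q·S·CD = 2409 × 19.4 × 0.03667 = 1713 N

D = 1710 N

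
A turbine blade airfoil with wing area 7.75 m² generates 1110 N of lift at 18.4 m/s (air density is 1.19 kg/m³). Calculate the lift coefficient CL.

CL = 0.711

From L = ½ρv²S·CL, rearranging gives CL = 2L/(ρv²S).
CL = 2 × 1110 / (1.19 × 18.4² × 7.75) = 0.711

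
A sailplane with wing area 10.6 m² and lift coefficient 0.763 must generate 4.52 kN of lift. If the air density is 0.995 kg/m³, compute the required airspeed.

L = ½ρv²S·CL ⇒ v = √(2L/(ρ·S·CL))
v = √(2 × 4520 / (0.995 × 10.6 × 0.763)) = √1123 = 33.5 m/s

v = 33.5 m/s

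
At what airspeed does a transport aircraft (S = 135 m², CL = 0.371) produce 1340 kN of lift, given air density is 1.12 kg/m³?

v = 219 m/s

L = ½ρv²S·CL ⇒ v = √(2L/(ρ·S·CL))
v = √(2 × 1.34×10^6 / (1.12 × 135 × 0.371)) = √47780 = 219 m/s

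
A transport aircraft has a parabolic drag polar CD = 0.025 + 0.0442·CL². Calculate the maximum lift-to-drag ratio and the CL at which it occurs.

For CD = CD0 + K·CL², (L/D)max occurs at CL* = √(CD0/K) and equals 1/(2√(K·CD0)).
(L/D)max = 1/(2√(0.0442 × 0.025)) = 1/(2 × 0.03324) = 15
CL* = √(0.025/0.0442) = 0.752

(L/D)max = 15, at CL = 0.752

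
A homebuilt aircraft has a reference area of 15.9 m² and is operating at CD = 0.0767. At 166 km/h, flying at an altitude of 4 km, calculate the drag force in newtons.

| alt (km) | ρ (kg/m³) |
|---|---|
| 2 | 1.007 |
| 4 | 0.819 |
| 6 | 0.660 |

D = 1060 N

At 4 km, from the table: ρ = 0.819 kg/m³.
Convert speed: v = 166 km/h ÷ 3.6 = 46.11 m/s.
D = ½ρv²S·CD = ½ × 0.819 × 46.11² × 15.9 × 0.0767 = 1060 N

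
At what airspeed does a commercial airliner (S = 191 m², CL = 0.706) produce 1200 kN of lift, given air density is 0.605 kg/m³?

L = ½ρv²S·CL ⇒ v = √(2L/(ρ·S·CL))
v = √(2 × 1.2×10^6 / (0.605 × 191 × 0.706)) = √29420 = 172 m/s

v = 172 m/s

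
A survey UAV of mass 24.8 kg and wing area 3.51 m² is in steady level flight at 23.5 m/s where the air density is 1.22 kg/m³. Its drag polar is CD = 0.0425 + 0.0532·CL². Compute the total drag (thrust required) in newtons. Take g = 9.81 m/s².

D = 52.9 N

Level flight ⇒ L = W = m·g = 24.8 × 9.81 = 243.29 N.
q = ½ρv² = ½ × 1.22 × 23.5² = 336.9 Pa.
CL = 2W/(ρv²S) = 2×243.29/(1.22×23.5²×3.51) = 0.2058.
CD = 0.0425 + 0.0532 × 0.2058² = 0.04475.
D = q·S·CD = 336.9 × 3.51 × 0.04475 = 52.92 N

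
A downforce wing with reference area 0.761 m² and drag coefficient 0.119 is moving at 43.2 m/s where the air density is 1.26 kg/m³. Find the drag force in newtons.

Dynamic pressure q = ½ρv² = ½ × 1.26 × 43.2² = 1176 Pa.
D = q·S·CD = 1176 × 0.761 × 0.119 = 106 N

D = 106 N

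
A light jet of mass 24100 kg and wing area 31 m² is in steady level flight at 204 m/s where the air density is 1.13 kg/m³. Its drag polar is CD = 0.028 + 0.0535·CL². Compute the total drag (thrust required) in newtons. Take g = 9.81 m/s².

D = 24500 N

Level flight ⇒ L = W = m·g = 24100 × 9.81 = 2.3642×10^5 N.
Dynamic pressure q = 0.5 × 1.13 × 204² = 23510 Pa.
Required CL = L/(qS) = 2.3642×10^5/(23510·31) = 0.3244.
CD = 0.028 + 0.0535 × 0.3244² = 0.03363.
D = q·S·CD = 23510 × 31 × 0.03363 = 24510 N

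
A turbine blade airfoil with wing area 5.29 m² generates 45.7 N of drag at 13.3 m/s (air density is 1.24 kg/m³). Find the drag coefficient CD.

CD = 0.0788

From D = ½ρv²S·CD, rearranging gives CD = 2D/(ρv²S).
CD = 2 × 45.7 / (1.24 × 13.3² × 5.29) = 0.0788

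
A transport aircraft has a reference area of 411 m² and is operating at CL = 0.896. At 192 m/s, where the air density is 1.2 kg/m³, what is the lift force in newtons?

L = ½ρv²S·CL = ½ × 1.2 × 192² × 411 × 0.896 = 8.15×10^6 N ≈ 8150 kN

L = 8.15×10^6 N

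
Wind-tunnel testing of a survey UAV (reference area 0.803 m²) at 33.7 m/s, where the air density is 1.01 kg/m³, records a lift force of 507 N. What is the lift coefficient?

CL = 1.1

From L = ½ρv²S·CL, rearranging gives CL = 2L/(ρv²S).
CL = 2 × 507 / (1.01 × 33.7² × 0.803) = 1.1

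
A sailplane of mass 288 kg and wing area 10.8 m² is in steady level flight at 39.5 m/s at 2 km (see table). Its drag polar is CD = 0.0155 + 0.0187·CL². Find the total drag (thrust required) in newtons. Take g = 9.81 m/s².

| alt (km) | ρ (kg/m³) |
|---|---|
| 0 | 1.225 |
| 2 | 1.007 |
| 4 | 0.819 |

At 2 km, from the table: ρ = 1.007 kg/m³.
Level flight ⇒ L = W = m·g = 288 × 9.81 = 2825.3 N.
q = ½ρv² = ½ × 1.007 × 39.5² = 785.6 Pa.
CL = 2W/(ρv²S) = 2×2825.3/(1.007×39.5²×10.8) = 0.333.
CD = 0.0155 + 0.0187 × 0.333² = 0.01757.
D = q·S·CD = 785.6 × 10.8 × 0.01757 = 149.1 N

D = 149 N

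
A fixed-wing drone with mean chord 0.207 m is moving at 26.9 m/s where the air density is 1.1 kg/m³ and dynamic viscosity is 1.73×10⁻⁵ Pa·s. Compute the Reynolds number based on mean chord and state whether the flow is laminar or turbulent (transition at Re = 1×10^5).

Re = ρ·v·c/μ = 1.1 × 26.9 × 0.207 / (1.73×10⁻⁵) = 3.54×10^5
Since 3.54×10^5 > 1×10^5, the flow is turbulent.

Re = 3.54×10^5 (turbulent)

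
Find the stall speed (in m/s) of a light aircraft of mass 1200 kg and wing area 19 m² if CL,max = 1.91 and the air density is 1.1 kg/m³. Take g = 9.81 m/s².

Weight W = mg = 1200 × 9.81 = 11770 N.
V_stall = √(2W/(ρ·S·CL,max)) = √(2 × 11770 / (1.1 × 19 × 1.91))
V_stall = √589.8 = 24.3 m/s

V_stall = 24.3 m/s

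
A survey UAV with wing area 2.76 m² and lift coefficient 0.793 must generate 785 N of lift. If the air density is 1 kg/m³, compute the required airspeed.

v = 26.8 m/s

L = ½ρv²S·CL ⇒ v = √(2L/(ρ·S·CL))
v = √(2 × 785 / (1 × 2.76 × 0.793)) = √717.3 = 26.8 m/s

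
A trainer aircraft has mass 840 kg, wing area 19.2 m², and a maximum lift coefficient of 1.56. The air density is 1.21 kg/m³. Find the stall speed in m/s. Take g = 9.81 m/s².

At stall, lift equals weight: L = W = m·g = 840 × 9.81 = 8240 N.
From L = ½ρV²S·CL,max = W: V_stall = √(2W/(ρSCL,max)) = √(2·8240/(1.21·19.2·1.56))
V_stall = √454.7 = 21.3 m/s

V_stall = 21.3 m/s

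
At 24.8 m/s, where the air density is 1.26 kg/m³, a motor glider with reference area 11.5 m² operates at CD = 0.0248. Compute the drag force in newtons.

Dynamic pressure q = ½ρv² = ½ × 1.26 × 24.8² = 387.5 Pa.
D = q·S·CD = 387.5 × 11.5 × 0.0248 = 111 N

D = 111 N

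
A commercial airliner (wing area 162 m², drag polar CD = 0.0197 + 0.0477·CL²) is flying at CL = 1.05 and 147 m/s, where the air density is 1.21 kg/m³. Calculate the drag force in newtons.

CD = 0.0197 + 0.0477 × 1.05² = 0.07229
D = ½ρv²S·CD = ½ × 1.21 × 147² × 162 × 0.07229 = 1.53×10^5 N

D = 1.53×10^5 N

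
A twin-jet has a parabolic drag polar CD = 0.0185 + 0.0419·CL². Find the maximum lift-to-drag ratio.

(L/D)max = 18

For CD = CD0 + K·CL², (L/D)max occurs at CL* = √(CD0/K) and equals 1/(2√(K·CD0)).
(L/D)max = 1/(2√(0.0419 × 0.0185)) = 1/(2 × 0.02784) = 18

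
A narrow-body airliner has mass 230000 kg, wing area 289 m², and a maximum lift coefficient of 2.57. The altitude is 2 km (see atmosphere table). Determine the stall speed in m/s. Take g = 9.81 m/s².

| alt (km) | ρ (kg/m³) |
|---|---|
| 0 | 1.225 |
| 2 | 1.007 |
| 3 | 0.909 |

V_stall = 77.7 m/s

At 2 km, from the table: ρ = 1.007 kg/m³.
Stall occurs when L = W at CL,max. W = mg = 230000 × 9.81 = 2.256×10^6 N.
V_stall = √(2W/(ρ·S·CL,max)) = √(2 × 2.256×10^6 / (1.007 × 289 × 2.57))
V_stall = √6033 = 77.7 m/s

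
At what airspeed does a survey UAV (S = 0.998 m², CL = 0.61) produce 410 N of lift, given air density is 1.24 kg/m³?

L = ½ρv²S·CL ⇒ v = √(2L/(ρ·S·CL))
v = √(2 × 410 / (1.24 × 0.998 × 0.61)) = √1086 = 33 m/s

v = 33 m/s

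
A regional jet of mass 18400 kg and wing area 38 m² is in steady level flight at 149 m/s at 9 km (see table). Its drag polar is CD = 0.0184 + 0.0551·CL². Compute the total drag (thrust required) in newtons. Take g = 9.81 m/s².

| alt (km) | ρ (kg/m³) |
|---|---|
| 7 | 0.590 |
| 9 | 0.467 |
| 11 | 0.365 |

D = 12700 N

At 9 km, from the table: ρ = 0.467 kg/m³.
Weight W = mg = 18400 × 9.81 = 1.805×10^5 N; in level flight L = W.
Dynamic pressure q = 0.5 × 0.467 × 149² = 5184 Pa.
Required CL = L/(qS) = 1.805×10^5/(5184·38) = 0.9163.
CD = 0.0184 + 0.0551 × 0.9163² = 0.06466.
D = q·S·CD = 5184 × 38 × 0.06466 = 12740 N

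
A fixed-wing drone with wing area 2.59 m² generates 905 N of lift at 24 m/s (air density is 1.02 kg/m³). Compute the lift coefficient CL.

CL = 1.19

From L = ½ρv²S·CL, rearranging gives CL = 2L/(ρv²S).
CL = 2 × 905 / (1.02 × 24² × 2.59) = 1.19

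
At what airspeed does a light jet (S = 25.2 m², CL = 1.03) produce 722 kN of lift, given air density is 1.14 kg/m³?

v = 221 m/s

L = ½ρv²S·CL ⇒ v = √(2L/(ρ·S·CL))
v = √(2 × 7.22×10^5 / (1.14 × 25.2 × 1.03)) = √48800 = 221 m/s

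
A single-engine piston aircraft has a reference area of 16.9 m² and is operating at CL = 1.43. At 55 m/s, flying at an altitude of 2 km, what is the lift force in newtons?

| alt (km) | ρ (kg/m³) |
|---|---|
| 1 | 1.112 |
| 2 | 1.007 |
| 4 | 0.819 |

L = 36800 N

At 2 km, from the table: ρ = 1.007 kg/m³.
Dynamic pressure q = ½ρv² = ½ × 1.007 × 55² = 1523 Pa.
L = q·S·CL = 1523 × 16.9 × 1.43 = 36800 N ≈ 36.8 kN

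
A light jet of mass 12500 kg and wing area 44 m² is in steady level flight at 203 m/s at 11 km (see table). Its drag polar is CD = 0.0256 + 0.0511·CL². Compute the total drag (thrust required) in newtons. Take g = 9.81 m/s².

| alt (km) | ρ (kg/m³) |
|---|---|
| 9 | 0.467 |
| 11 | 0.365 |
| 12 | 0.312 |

At 11 km, from the table: ρ = 0.365 kg/m³.
In steady level flight, lift balances weight: W = mg = 12500 × 9.81 = 1.2262×10^5 N.
q = ½ρv² = ½ × 0.365 × 203² = 7521 Pa.
CL = W/(q·S) = 1.2262×10^5 / (7521 × 44) = 0.3706.
CD = 0.0256 + 0.0511 × 0.3706² = 0.03262.
D = q·S·CD = 7521 × 44 × 0.03262 = 10790 N

D = 10800 N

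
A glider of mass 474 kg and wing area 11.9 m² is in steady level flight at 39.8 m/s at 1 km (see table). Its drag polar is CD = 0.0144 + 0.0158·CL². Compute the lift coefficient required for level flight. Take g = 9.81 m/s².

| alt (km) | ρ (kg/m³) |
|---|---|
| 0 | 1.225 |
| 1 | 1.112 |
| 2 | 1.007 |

CL = 0.444

At 1 km, from the table: ρ = 1.112 kg/m³.
Weight W = mg = 474 × 9.81 = 4649.9 N; in level flight L = W.
q = ½ρv² = ½ × 1.112 × 39.8² = 880.7 Pa.
CL = 2W/(ρv²S) = 2×4649.9/(1.112×39.8²×11.9) = 0.4437.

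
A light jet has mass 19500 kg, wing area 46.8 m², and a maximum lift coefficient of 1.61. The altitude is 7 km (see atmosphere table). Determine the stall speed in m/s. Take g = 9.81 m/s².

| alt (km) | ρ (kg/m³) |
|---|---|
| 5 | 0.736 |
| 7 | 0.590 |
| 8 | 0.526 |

V_stall = 92.8 m/s

At 7 km, from the table: ρ = 0.590 kg/m³.
Stall occurs when L = W at CL,max. W = mg = 19500 × 9.81 = 1.913×10^5 N.
V_stall = √(2W/(ρ·S·CL,max)) = √(2 × 1.913×10^5 / (0.59 × 46.8 × 1.61))
V_stall = √8606 = 92.8 m/s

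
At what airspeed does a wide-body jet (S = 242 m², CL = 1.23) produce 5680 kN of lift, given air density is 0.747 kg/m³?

L = ½ρv²S·CL ⇒ v = √(2L/(ρ·S·CL))
v = √(2 × 5.68×10^6 / (0.747 × 242 × 1.23)) = √51090 = 226 m/s

v = 226 m/s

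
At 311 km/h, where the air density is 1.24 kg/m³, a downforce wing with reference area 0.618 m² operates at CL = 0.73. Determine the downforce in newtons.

Convert speed: v = 311 km/h ÷ 3.6 = 86.39 m/s.
Dynamic pressure q = ½ρv² = ½ × 1.24 × 86.39² = 4627 Pa.
L = q·S·CL = 4627 × 0.618 × 0.73 = 2090 N

L = 2090 N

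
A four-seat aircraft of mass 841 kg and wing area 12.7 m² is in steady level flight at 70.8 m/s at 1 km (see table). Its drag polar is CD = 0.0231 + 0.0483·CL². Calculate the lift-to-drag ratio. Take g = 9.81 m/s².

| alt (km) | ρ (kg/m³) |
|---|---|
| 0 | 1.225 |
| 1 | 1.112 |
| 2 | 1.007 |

At 1 km, from the table: ρ = 1.112 kg/m³.
Weight W = mg = 841 × 9.81 = 8250.2 N; in level flight L = W.
Dynamic pressure q = 0.5 × 1.112 × 70.8² = 2787 Pa.
CL = W/(q·S) = 8250.2 / (2787 × 12.7) = 0.2331.
CD = 0.0231 + 0.0483 × 0.2331² = 0.02572.
L/D = CL/CD = 0.2331 / 0.02572 = 9.06

L/D = 9.06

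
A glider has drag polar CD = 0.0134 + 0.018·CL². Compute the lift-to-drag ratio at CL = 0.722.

CD = 0.0134 + 0.018 × 0.722² = 0.02278
L/D = CL/CD = 0.722 / 0.02278 = 31.7

L/D = 31.7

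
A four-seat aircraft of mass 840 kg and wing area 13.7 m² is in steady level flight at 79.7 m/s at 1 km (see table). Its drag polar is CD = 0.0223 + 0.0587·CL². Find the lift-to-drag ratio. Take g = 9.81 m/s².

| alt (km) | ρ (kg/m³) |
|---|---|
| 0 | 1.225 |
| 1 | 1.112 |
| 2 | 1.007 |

At 1 km, from the table: ρ = 1.112 kg/m³.
In steady level flight, lift balances weight: W = mg = 840 × 9.81 = 8240.4 N.
q = ½ρv² = ½ × 1.112 × 79.7² = 3532 Pa.
CL = 2W/(ρv²S) = 2×8240.4/(1.112×79.7²×13.7) = 0.1703.
CD = 0.0223 + 0.0587 × 0.1703² = 0.024.
L/D = CL/CD = 0.1703 / 0.024 = 7.1

L/D = 7.1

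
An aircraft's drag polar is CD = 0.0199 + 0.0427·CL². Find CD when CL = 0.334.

CD = 0.0199 + 0.0427 × 0.334² = 0.0199 + 0.004763 = 0.0247

CD = 0.0247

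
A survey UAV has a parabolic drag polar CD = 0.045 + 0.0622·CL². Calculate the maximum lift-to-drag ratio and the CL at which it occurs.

(L/D)max = 9.45, at CL = 0.851

For CD = CD0 + K·CL², (L/D)max occurs at CL* = √(CD0/K) and equals 1/(2√(K·CD0)).
(L/D)max = 1/(2√(0.0622 × 0.045)) = 1/(2 × 0.05291) = 9.45
CL* = √(0.045/0.0622) = 0.851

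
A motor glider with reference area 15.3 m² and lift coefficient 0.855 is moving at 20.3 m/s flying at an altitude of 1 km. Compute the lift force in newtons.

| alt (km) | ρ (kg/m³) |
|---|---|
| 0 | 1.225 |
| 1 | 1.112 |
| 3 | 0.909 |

At 1 km, from the table: ρ = 1.112 kg/m³.
L = ½ρv²S·CL = ½ × 1.112 × 20.3² × 15.3 × 0.855 = 3000 N

L = 3000 N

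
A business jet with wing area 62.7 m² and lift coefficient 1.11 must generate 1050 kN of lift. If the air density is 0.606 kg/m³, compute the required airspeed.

L = ½ρv²S·CL ⇒ v = √(2L/(ρ·S·CL))
v = √(2 × 1.05×10^6 / (0.606 × 62.7 × 1.11)) = √49790 = 223 m/s

v = 223 m/s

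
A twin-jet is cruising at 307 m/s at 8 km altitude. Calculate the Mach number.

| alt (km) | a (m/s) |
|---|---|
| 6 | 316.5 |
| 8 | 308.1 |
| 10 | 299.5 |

M = 0.996

At 8 km, from the table: a = 308.1 m/s.
M = v/a = 307 / 308.1 = 0.996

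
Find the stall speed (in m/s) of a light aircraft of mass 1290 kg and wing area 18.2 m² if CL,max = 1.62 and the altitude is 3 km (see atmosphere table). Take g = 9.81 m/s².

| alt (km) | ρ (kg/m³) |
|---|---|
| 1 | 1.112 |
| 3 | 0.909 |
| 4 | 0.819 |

At 3 km, from the table: ρ = 0.909 kg/m³.
Stall occurs when L = W at CL,max. W = mg = 1290 × 9.81 = 12650 N.
V_stall = √(2W/(ρ·S·CL,max)) = √(2 × 12650 / (0.909 × 18.2 × 1.62))
V_stall = √944.4 = 30.7 m/s

V_stall = 30.7 m/s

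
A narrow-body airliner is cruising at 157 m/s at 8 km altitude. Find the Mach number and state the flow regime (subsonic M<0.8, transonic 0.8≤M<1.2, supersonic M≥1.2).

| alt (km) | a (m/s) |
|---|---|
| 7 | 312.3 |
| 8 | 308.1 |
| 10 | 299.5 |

M = 0.51 (subsonic)

At 8 km, from the table: a = 308.1 m/s.
M = v/a = 157 / 308.1 = 0.51
M = 0.51 → subsonic.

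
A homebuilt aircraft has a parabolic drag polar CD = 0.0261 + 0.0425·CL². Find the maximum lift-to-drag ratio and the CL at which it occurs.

For CD = CD0 + K·CL², (L/D)max occurs at CL* = √(CD0/K) and equals 1/(2√(K·CD0)).
(L/D)max = 1/(2√(0.0425 × 0.0261)) = 1/(2 × 0.03331) = 15
CL* = √(0.0261/0.0425) = 0.784

(L/D)max = 15, at CL = 0.784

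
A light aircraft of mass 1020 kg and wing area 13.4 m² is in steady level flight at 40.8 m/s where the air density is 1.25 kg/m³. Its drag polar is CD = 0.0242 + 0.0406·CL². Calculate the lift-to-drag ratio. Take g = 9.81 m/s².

L/D = 15.9

In steady level flight, lift balances weight: W = mg = 1020 × 9.81 = 10006 N.
Dynamic pressure q = 0.5 × 1.25 × 40.8² = 1040 Pa.
Required CL = L/(qS) = 10006/(1040·13.4) = 0.7177.
CD = 0.0242 + 0.0406 × 0.7177² = 0.04511.
L/D = CL/CD = 0.7177 / 0.04511 = 15.9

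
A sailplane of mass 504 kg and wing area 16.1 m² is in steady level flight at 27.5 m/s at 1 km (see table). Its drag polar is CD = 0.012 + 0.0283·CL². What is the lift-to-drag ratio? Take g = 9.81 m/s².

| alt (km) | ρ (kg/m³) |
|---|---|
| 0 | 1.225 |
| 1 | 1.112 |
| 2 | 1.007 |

L/D = 27

At 1 km, from the table: ρ = 1.112 kg/m³.
Level flight ⇒ L = W = m·g = 504 × 9.81 = 4944.2 N.
Dynamic pressure q = 0.5 × 1.112 × 27.5² = 420.5 Pa.
CL = W/(q·S) = 4944.2 / (420.5 × 16.1) = 0.7304.
CD = 0.012 + 0.0283 × 0.7304² = 0.0271.
L/D = CL/CD = 0.7304 / 0.0271 = 27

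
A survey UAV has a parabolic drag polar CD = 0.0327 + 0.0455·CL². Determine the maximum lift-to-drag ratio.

(L/D)max = 13

For CD = CD0 + K·CL², (L/D)max occurs at CL* = √(CD0/K) and equals 1/(2√(K·CD0)).
(L/D)max = 1/(2√(0.0455 × 0.0327)) = 1/(2 × 0.03857) = 13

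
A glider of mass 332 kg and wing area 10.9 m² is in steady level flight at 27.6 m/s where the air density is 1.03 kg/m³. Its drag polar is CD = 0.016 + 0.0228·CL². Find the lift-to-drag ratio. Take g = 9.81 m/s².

L/D = 26.1

Level flight ⇒ L = W = m·g = 332 × 9.81 = 3256.9 N.
q = ½ρv² = ½ × 1.03 × 27.6² = 392.3 Pa.
CL = 2W/(ρv²S) = 2×3256.9/(1.03×27.6²×10.9) = 0.7616.
CD = 0.016 + 0.0228 × 0.7616² = 0.02923.
L/D = CL/CD = 0.7616 / 0.02923 = 26.1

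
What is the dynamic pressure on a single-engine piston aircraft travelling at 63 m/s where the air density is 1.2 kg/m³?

q = 2380 Pa

q = ½ρv² = ½ × 1.2 × 63² = 2380 Pa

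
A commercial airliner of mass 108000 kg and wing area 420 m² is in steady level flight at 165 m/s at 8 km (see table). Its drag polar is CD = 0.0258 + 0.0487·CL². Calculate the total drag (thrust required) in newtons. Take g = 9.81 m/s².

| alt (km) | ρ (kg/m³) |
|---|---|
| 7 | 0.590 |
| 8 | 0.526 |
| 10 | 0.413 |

D = 95800 N

At 8 km, from the table: ρ = 0.526 kg/m³.
Weight W = mg = 108000 × 9.81 = 1.0595×10^6 N; in level flight L = W.
q = ½ρv² = ½ × 0.526 × 165² = 7160 Pa.
CL = 2W/(ρv²S) = 2×1.0595×10^6/(0.526×165²×420) = 0.3523.
CD = 0.0258 + 0.0487 × 0.3523² = 0.03184.
D = q·S·CD = 7160 × 420 × 0.03184 = 95770 N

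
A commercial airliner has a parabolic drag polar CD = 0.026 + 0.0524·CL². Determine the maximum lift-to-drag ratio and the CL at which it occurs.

(L/D)max = 13.5, at CL = 0.704

For CD = CD0 + K·CL², (L/D)max occurs at CL* = √(CD0/K) and equals 1/(2√(K·CD0)).
(L/D)max = 1/(2√(0.0524 × 0.026)) = 1/(2 × 0.03691) = 13.5
CL* = √(0.026/0.0524) = 0.704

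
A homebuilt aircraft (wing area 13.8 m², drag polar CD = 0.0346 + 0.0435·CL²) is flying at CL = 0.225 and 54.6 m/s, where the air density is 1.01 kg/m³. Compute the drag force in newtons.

D = 765 N

CD = 0.0346 + 0.0435 × 0.225² = 0.0368
D = ½ρv²S·CD = ½ × 1.01 × 54.6² × 13.8 × 0.0368 = 765 N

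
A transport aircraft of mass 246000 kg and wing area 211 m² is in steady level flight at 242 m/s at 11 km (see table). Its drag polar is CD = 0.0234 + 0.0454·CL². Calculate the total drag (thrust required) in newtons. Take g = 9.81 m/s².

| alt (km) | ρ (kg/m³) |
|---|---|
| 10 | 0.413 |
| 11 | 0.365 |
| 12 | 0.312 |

D = 1.7×10^5 N

At 11 km, from the table: ρ = 0.365 kg/m³.
In steady level flight, lift balances weight: W = mg = 246000 × 9.81 = 2.4133×10^6 N.
q = ½ρv² = ½ × 0.365 × 242² = 10690 Pa.
CL = W/(q·S) = 2.4133×10^6 / (10690 × 211) = 1.07.
CD = 0.0234 + 0.0454 × 1.07² = 0.07539.
D = q·S·CD = 10690 × 211 × 0.07539 = 1.7×10^5 N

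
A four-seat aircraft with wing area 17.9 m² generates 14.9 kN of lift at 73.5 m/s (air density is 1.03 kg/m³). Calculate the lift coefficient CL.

From L = ½ρv²S·CL, rearranging gives CL = 2L/(ρv²S).
CL = 2 × 14900 / (1.03 × 73.5² × 17.9) = 0.299

CL = 0.299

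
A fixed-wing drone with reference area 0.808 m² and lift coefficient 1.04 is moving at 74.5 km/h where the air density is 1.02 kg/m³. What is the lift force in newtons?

L = 184 N

Convert speed: v = 74.5 km/h ÷ 3.6 = 20.69 m/s.
L = ½ρv²S·CL = ½ × 1.02 × 20.69² × 0.808 × 1.04 = 184 N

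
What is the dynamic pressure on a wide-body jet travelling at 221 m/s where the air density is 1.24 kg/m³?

q = ½ρv² = ½ × 1.24 × 221² = 30300 Pa

q = 30300 Pa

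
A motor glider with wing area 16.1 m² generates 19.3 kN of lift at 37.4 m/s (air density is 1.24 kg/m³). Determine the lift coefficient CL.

CL = 1.38

From L = ½ρv²S·CL, rearranging gives CL = 2L/(ρv²S).
CL = 2 × 19300 / (1.24 × 37.4² × 16.1) = 1.38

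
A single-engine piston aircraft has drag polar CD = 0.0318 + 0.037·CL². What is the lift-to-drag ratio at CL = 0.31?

L/D = 8.77

CD = 0.0318 + 0.037 × 0.31² = 0.03536
L/D = CL/CD = 0.31 / 0.03536 = 8.77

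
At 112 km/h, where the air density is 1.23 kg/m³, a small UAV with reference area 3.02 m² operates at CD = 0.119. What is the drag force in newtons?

D = 214 N

Convert speed: v = 112 km/h ÷ 3.6 = 31.11 m/s.
Dynamic pressure q = ½ρv² = ½ × 1.23 × 31.11² = 595.3 Pa.
D = q·S·CD = 595.3 × 3.02 × 0.119 = 214 N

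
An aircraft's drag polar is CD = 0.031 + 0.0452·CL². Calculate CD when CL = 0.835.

CD = 0.031 + 0.0452 × 0.835² = 0.031 + 0.03151 = 0.0625

CD = 0.0625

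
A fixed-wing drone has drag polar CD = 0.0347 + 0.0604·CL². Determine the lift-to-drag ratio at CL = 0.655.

CD = 0.0347 + 0.0604 × 0.655² = 0.06061
L/D = CL/CD = 0.655 / 0.06061 = 10.8

L/D = 10.8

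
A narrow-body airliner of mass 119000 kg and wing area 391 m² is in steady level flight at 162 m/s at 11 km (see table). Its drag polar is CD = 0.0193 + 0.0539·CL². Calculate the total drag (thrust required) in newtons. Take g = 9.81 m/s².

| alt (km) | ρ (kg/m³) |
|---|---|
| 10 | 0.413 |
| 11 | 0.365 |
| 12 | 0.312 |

D = 75400 N

At 11 km, from the table: ρ = 0.365 kg/m³.
Level flight ⇒ L = W = m·g = 119000 × 9.81 = 1.1674×10^6 N.
q = ½ρv² = ½ × 0.365 × 162² = 4790 Pa.
Required CL = L/(qS) = 1.1674×10^6/(4790·391) = 0.6234.
CD = 0.0193 + 0.0539 × 0.6234² = 0.04025.
D = q·S·CD = 4790 × 391 × 0.04025 = 75370 N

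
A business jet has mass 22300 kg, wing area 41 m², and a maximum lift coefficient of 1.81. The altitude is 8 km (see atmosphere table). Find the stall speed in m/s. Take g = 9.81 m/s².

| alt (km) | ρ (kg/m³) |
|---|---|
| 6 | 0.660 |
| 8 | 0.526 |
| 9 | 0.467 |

At 8 km, from the table: ρ = 0.526 kg/m³.
Weight W = mg = 22300 × 9.81 = 2.188×10^5 N.
From L = ½ρV²S·CL,max = W: V_stall = √(2W/(ρSCL,max)) = √(2·2.188×10^5/(0.526·41·1.81))
V_stall = √11210 = 106 m/s

V_stall = 106 m/s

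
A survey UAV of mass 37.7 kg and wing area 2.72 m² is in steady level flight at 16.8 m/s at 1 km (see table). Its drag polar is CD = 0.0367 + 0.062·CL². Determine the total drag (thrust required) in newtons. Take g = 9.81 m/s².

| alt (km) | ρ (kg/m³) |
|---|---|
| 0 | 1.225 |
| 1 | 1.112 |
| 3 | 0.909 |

At 1 km, from the table: ρ = 1.112 kg/m³.
Weight W = mg = 37.7 × 9.81 = 369.84 N; in level flight L = W.
Dynamic pressure q = 0.5 × 1.112 × 16.8² = 156.9 Pa.
CL = 2W/(ρv²S) = 2×369.84/(1.112×16.8²×2.72) = 0.8665.
CD = 0.0367 + 0.062 × 0.8665² = 0.08325.
D = q·S·CD = 156.9 × 2.72 × 0.08325 = 35.53 N

D = 35.5 N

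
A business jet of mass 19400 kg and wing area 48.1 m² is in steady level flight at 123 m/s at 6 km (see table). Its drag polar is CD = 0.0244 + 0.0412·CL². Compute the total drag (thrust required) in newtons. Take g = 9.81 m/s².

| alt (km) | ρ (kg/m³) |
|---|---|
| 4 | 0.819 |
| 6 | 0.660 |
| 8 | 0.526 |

At 6 km, from the table: ρ = 0.660 kg/m³.
In steady level flight, lift balances weight: W = mg = 19400 × 9.81 = 1.9031×10^5 N.
Dynamic pressure q = 0.5 × 0.66 × 123² = 4993 Pa.
CL = W/(q·S) = 1.9031×10^5 / (4993 × 48.1) = 0.7925.
CD = 0.0244 + 0.0412 × 0.7925² = 0.05028.
D = q·S·CD = 4993 × 48.1 × 0.05028 = 12070 N

D = 12100 N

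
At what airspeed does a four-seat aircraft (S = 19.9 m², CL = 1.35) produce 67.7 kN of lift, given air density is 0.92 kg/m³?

L = ½ρv²S·CL ⇒ v = √(2L/(ρ·S·CL))
v = √(2 × 67700 / (0.92 × 19.9 × 1.35)) = √5478 = 74 m/s

v = 74 m/s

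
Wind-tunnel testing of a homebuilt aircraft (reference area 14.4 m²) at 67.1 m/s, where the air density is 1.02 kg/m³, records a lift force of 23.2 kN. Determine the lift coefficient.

From L = ½ρv²S·CL, rearranging gives CL = 2L/(ρv²S).
CL = 2 × 23200 / (1.02 × 67.1² × 14.4) = 0.702

CL = 0.702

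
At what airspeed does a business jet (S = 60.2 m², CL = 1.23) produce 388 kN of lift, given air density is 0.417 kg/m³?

v = 159 m/s

L = ½ρv²S·CL ⇒ v = √(2L/(ρ·S·CL))
v = √(2 × 3.88×10^5 / (0.417 × 60.2 × 1.23)) = √25130 = 159 m/s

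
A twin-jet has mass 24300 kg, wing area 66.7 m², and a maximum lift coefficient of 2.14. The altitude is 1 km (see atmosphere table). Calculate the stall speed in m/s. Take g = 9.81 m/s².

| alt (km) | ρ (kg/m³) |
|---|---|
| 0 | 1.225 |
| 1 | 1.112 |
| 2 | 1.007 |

V_stall = 54.8 m/s

At 1 km, from the table: ρ = 1.112 kg/m³.
At stall, lift equals weight: L = W = m·g = 24300 × 9.81 = 2.384×10^5 N.
V_stall = √(2W/(ρ·S·CL,max)) = √(2 × 2.384×10^5 / (1.112 × 66.7 × 2.14))
V_stall = √3004 = 54.8 m/s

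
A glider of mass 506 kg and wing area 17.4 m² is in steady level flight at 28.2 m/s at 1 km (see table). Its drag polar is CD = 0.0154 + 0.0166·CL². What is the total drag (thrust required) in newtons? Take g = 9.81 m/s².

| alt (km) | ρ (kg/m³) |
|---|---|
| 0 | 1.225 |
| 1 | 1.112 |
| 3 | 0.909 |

At 1 km, from the table: ρ = 1.112 kg/m³.
Level flight ⇒ L = W = m·g = 506 × 9.81 = 4963.9 N.
q = ½ρv² = ½ × 1.112 × 28.2² = 442.2 Pa.
CL = W/(q·S) = 4963.9 / (442.2 × 17.4) = 0.6452.
CD = 0.0154 + 0.0166 × 0.6452² = 0.02231.
D = q·S·CD = 442.2 × 17.4 × 0.02231 = 171.6 N

D = 172 N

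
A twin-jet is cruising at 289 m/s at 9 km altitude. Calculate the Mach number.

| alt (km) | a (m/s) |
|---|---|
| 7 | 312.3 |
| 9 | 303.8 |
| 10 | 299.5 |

M = 0.951

At 9 km, from the table: a = 303.8 m/s.
M = v/a = 289 / 303.8 = 0.951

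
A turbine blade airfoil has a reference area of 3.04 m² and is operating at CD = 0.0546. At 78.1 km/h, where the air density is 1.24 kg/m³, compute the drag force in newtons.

D = 48.4 N

Convert speed: v = 78.1 km/h ÷ 3.6 = 21.69 m/s.
D = ½ρv²S·CD = ½ × 1.24 × 21.69² × 3.04 × 0.0546 = 48.4 N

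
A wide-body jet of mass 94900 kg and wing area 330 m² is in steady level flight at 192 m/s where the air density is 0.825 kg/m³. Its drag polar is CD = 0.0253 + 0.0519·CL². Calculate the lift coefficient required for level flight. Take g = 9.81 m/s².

CL = 0.186

Weight W = mg = 94900 × 9.81 = 9.3097×10^5 N; in level flight L = W.
q = ½ρv² = ½ × 0.825 × 192² = 15210 Pa.
Required CL = L/(qS) = 9.3097×10^5/(15210·330) = 0.1855.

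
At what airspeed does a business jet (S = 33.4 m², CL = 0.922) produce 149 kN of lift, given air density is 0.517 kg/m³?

v = 137 m/s

L = ½ρv²S·CL ⇒ v = √(2L/(ρ·S·CL))
v = √(2 × 1.49×10^5 / (0.517 × 33.4 × 0.922)) = √18720 = 137 m/s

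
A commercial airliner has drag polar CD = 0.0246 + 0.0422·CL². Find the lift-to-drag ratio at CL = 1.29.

L/D = 13.6

CD = 0.0246 + 0.0422 × 1.29² = 0.09483
L/D = CL/CD = 1.29 / 0.09483 = 13.6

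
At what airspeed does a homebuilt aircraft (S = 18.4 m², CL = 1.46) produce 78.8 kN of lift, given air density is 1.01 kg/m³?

L = ½ρv²S·CL ⇒ v = √(2L/(ρ·S·CL))
v = √(2 × 78800 / (1.01 × 18.4 × 1.46)) = √5809 = 76.2 m/s

v = 76.2 m/s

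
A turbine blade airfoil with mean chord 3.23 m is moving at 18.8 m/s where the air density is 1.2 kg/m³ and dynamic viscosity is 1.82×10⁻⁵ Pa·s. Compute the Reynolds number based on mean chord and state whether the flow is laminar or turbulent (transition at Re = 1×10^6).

Re = ρ·v·c/μ = 1.2 × 18.8 × 3.23 / (1.82×10⁻⁵) = 4×10^6
Since 4×10^6 > 1×10^6, the flow is turbulent.

Re = 4×10^6 (turbulent)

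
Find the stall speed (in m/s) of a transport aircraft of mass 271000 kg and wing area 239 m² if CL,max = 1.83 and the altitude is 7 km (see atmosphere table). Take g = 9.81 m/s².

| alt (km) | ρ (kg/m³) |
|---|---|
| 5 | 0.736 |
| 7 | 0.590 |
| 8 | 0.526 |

At 7 km, from the table: ρ = 0.590 kg/m³.
Stall occurs when L = W at CL,max. W = mg = 271000 × 9.81 = 2.659×10^6 N.
From L = ½ρV²S·CL,max = W: V_stall = √(2W/(ρSCL,max)) = √(2·2.659×10^6/(0.59·239·1.83))
V_stall = √20600 = 144 m/s

V_stall = 144 m/s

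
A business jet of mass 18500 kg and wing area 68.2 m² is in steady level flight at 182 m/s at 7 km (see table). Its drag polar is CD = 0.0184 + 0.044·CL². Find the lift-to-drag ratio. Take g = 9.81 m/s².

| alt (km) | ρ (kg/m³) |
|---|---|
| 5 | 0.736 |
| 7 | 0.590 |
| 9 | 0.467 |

At 7 km, from the table: ρ = 0.590 kg/m³.
Level flight ⇒ L = W = m·g = 18500 × 9.81 = 1.8148×10^5 N.
q = ½ρv² = ½ × 0.59 × 182² = 9772 Pa.
Required CL = L/(qS) = 1.8148×10^5/(9772·68.2) = 0.2723.
CD = 0.0184 + 0.044 × 0.2723² = 0.02166.
L/D = CL/CD = 0.2723 / 0.02166 = 12.6

L/D = 12.6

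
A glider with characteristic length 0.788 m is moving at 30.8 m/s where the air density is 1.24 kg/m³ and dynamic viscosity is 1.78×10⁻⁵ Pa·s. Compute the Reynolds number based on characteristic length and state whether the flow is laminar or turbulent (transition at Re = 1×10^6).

Re = 1.69×10^6 (turbulent)

Re = ρ·v·c/μ = 1.24 × 30.8 × 0.788 / (1.78×10⁻⁵) = 1.69×10^6
Since 1.69×10^6 > 1×10^6, the flow is turbulent.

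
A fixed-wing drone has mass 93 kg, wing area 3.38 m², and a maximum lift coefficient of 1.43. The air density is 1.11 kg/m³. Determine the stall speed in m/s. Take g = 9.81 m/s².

Weight W = mg = 93 × 9.81 = 912.3 N.
From L = ½ρV²S·CL,max = W: V_stall = √(2W/(ρSCL,max)) = √(2·912.3/(1.11·3.38·1.43))
V_stall = √340.1 = 18.4 m/s

V_stall = 18.4 m/s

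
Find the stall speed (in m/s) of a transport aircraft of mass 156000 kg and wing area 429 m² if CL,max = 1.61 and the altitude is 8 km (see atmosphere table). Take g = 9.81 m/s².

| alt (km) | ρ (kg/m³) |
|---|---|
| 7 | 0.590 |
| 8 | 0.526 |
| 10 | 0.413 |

V_stall = 91.8 m/s

At 8 km, from the table: ρ = 0.526 kg/m³.
At stall, lift equals weight: L = W = m·g = 156000 × 9.81 = 1.53×10^6 N.
From L = ½ρV²S·CL,max = W: V_stall = √(2W/(ρSCL,max)) = √(2·1.53×10^6/(0.526·429·1.61))
V_stall = √8425 = 91.8 m/s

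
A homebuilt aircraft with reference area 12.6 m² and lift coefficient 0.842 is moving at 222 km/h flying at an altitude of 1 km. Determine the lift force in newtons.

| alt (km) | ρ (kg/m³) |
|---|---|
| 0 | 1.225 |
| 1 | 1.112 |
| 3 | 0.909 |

At 1 km, from the table: ρ = 1.112 kg/m³.
Convert speed: v = 222 km/h ÷ 3.6 = 61.67 m/s.
Dynamic pressure q = ½ρv² = ½ × 1.112 × 61.67² = 2114 Pa.
L = q·S·CL = 2114 × 12.6 × 0.842 = 22400 N ≈ 22.4 kN

L = 22400 N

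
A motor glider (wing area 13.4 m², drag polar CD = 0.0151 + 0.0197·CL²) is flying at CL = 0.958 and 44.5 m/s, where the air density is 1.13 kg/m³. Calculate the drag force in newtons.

D = 497 N

CD = 0.0151 + 0.0197 × 0.958² = 0.03318
D = ½ρv²S·CD = ½ × 1.13 × 44.5² × 13.4 × 0.03318 = 497 N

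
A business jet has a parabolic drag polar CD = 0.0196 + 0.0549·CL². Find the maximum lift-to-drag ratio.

(L/D)max = 15.2

For CD = CD0 + K·CL², (L/D)max occurs at CL* = √(CD0/K) and equals 1/(2√(K·CD0)).
(L/D)max = 1/(2√(0.0549 × 0.0196)) = 1/(2 × 0.0328) = 15.2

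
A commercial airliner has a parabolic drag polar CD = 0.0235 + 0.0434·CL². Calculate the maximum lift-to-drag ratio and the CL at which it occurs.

For CD = CD0 + K·CL², (L/D)max occurs at CL* = √(CD0/K) and equals 1/(2√(K·CD0)).
(L/D)max = 1/(2√(0.0434 × 0.0235)) = 1/(2 × 0.03194) = 15.7
CL* = √(0.0235/0.0434) = 0.736

(L/D)max = 15.7, at CL = 0.736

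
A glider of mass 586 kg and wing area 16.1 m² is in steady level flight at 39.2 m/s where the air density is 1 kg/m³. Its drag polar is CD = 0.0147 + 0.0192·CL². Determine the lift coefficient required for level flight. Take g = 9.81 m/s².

Level flight ⇒ L = W = m·g = 586 × 9.81 = 5748.7 N.
Dynamic pressure q = 0.5 × 1 × 39.2² = 768.3 Pa.
CL = W/(q·S) = 5748.7 / (768.3 × 16.1) = 0.4647.

CL = 0.465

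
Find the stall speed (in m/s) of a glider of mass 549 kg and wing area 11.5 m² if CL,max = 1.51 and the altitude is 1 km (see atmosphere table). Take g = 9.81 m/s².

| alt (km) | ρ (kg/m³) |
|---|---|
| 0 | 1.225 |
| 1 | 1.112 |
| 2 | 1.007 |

At 1 km, from the table: ρ = 1.112 kg/m³.
At stall, lift equals weight: L = W = m·g = 549 × 9.81 = 5386 N.
V_stall = √(2W/(ρ·S·CL,max)) = √(2 × 5386 / (1.112 × 11.5 × 1.51))
V_stall = √557.8 = 23.6 m/s

V_stall = 23.6 m/s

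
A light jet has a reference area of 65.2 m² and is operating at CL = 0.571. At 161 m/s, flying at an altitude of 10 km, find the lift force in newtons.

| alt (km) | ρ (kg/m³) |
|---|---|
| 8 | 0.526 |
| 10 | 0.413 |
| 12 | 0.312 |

At 10 km, from the table: ρ = 0.413 kg/m³.
L = ½ρv²S·CL = ½ × 0.413 × 161² × 65.2 × 0.571 = 1.99×10^5 N ≈ 199 kN

L = 1.99×10^5 N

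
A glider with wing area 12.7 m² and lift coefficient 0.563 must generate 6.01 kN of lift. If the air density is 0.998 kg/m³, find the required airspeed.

L = ½ρv²S·CL ⇒ v = √(2L/(ρ·S·CL))
v = √(2 × 6010 / (0.998 × 12.7 × 0.563)) = √1684 = 41 m/s

v = 41 m/s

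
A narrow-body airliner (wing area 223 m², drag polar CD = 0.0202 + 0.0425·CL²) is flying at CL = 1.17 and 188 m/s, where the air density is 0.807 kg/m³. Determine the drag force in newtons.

CD = 0.0202 + 0.0425 × 1.17² = 0.07838
D = ½ρv²S·CD = ½ × 0.807 × 188² × 223 × 0.07838 = 2.49×10^5 N

D = 2.49×10^5 N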